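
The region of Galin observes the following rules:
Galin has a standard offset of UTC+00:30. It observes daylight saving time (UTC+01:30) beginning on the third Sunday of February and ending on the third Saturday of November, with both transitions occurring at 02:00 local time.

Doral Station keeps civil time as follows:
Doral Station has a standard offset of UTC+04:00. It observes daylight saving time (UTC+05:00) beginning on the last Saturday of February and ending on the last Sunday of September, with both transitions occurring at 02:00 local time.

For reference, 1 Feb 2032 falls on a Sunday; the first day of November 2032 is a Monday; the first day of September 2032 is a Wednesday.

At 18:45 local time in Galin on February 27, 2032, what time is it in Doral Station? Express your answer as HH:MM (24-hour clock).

1 February 2032 is a Sunday, so the first Sunday is February 1 and the third is February 15.
1 November 2032 is a Monday, so the first Saturday is November 6 and the third is November 20.
February 27, 2032 falls between 15 February and 20 November, so daylight saving is in effect and Galin is at UTC+01:30.
18:45 Galin − 1h30m = 17:15 UTC.
1 February 2032 is a Sunday, so Saturdays fall on 7, 14, 21, 28; the last is February 28.
1 September 2032 is a Wednesday, so Sundays fall on 5, 12, 19, 26; the last is September 26.
At the standard offset (UTC+04:00), 17:15 UTC + 4h = 21:15 Doral Station standard time.
The standard-time date in Doral Station, February 27, 2032, is outside the daylight-saving period (28 February – 26 September), so Doral Station is on standard time, UTC+04:00.
17:15 UTC + 4h = 21:15 Doral Station.

21:15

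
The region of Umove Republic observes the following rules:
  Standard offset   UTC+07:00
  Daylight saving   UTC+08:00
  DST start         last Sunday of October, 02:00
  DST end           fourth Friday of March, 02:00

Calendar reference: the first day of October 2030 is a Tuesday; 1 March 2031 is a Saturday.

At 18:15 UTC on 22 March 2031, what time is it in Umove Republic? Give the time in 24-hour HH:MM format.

02:15

1 October 2030 is a Tuesday, so Sundays fall on 6, 13, 20, 27; the last is October 27.
1 March 2031 is a Saturday, so the first Friday is March 7 and the fourth is March 28.
At the standard offset (UTC+07:00), 18:15 UTC + 7h = 01:15 Umove Republic standard time (rolling into the next day, 23 March 2031).
Daylight saving runs 27 October 2030 – 28 March 2031; the standard-time date in Umove Republic, 23 March 2031, is inside that window, so Umove Republic is at UTC+08:00.
18:15 UTC + 8h = 02:15 local (rolling into the next day, 23 March 2031).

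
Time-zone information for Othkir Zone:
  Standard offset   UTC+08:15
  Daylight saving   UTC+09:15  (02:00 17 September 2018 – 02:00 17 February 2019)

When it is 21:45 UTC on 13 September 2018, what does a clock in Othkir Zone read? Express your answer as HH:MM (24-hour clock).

At the standard offset (UTC+08:15), 21:45 UTC + 8h15m = 06:00 Othkir Zone standard time (rolling into the next day, 14 September 2018).
The standard-time date in Othkir Zone, 14 September 2018, does not fall between 17 September 2018 and 17 February 2019, so daylight saving is not in effect and Othkir Zone is at UTC+08:15.
21:45 UTC + 8h15m = 06:00 local (rolling into the next day, 14 September 2018).

06:00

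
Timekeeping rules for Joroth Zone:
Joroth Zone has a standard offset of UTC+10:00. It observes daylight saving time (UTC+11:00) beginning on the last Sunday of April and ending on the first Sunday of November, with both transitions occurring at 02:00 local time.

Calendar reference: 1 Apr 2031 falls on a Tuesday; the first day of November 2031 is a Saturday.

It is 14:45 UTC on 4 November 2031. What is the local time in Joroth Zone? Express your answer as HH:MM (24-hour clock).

00:45

1 April 2031 is a Tuesday, so Sundays fall on 6, 13, 20, 27; the last is April 27.
1 November 2031 is a Saturday, so the first Sunday is November 2.
At the standard offset (UTC+10:00), 14:45 UTC + 10h = 00:45 Joroth Zone standard time (rolling into the next day, 5 November 2031).
Daylight saving runs 27 April – 2 November; the standard-time date in Joroth Zone, 5 November 2031, is outside that window, so Joroth Zone is on standard time at UTC+10:00.
14:45 UTC + 10h = 00:45 local (rolling into the next day, 5 November 2031).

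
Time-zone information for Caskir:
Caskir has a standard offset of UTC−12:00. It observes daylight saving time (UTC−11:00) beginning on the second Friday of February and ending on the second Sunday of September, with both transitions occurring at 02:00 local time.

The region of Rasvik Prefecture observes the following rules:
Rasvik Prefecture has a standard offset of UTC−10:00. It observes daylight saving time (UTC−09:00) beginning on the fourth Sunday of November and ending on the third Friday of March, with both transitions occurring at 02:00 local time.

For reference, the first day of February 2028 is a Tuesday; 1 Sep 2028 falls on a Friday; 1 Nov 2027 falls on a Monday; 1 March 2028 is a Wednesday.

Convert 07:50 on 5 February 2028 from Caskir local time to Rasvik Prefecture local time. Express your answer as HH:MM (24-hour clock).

1 February 2028 is a Tuesday, so the first Friday is February 4 and the second is February 11.
1 September 2028 is a Friday, so the first Sunday is September 3 and the second is September 10.
Daylight saving runs 11 February – 10 September; 5 February 2028 is outside that window, so Caskir is on standard time at UTC−12:00.
07:50 Caskir + 12h = 19:50 UTC.
1 November 2027 is a Monday, so the first Sunday is November 7 and the fourth is November 28.
1 March 2028 is a Wednesday, so the first Friday is March 3 and the third is March 17.
At the standard offset (UTC−10:00), 19:50 UTC − 10h = 09:50 Rasvik Prefecture standard time.
Daylight saving runs 28 November 2027 – 17 March 2028; the standard-time date in Rasvik Prefecture, 5 February 2028, is inside that window, so Rasvik Prefecture is at UTC−09:00.
19:50 UTC − 9h = 10:50 Rasvik Prefecture.

10:50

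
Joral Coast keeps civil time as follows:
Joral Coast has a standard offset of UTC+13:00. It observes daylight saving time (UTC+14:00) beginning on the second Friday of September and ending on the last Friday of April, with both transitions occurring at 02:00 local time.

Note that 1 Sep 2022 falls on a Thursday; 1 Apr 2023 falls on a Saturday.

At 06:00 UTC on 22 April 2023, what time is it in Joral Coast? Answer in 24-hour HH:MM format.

1 September 2022 is a Thursday, so the first Friday is September 2 and the second is September 9.
1 April 2023 is a Saturday, so Fridays fall on 7, 14, 21, 28; the last is April 28.
At the standard offset (UTC+13:00), 06:00 UTC + 13h = 19:00 Joral Coast standard time.
The standard-time date in Joral Coast, 22 April 2023, lies within the daylight-saving period (9 September 2022 – 28 April 2023), so Joral Coast is on daylight time, UTC+14:00.
06:00 UTC + 14h = 20:00 local.

20:00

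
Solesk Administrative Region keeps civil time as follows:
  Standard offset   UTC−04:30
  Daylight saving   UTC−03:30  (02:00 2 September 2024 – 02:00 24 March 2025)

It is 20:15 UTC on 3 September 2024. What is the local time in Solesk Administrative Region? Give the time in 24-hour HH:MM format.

16:45

At the standard offset (UTC−04:30), 20:15 UTC − 4h30m = 15:45 Solesk Administrative Region standard time.
Daylight saving runs 2 September 2024 – 24 March 2025; the standard-time date in Solesk Administrative Region, 3 September 2024, is inside that window, so Solesk Administrative Region is at UTC−03:30.
20:15 UTC − 3h30m = 16:45 local.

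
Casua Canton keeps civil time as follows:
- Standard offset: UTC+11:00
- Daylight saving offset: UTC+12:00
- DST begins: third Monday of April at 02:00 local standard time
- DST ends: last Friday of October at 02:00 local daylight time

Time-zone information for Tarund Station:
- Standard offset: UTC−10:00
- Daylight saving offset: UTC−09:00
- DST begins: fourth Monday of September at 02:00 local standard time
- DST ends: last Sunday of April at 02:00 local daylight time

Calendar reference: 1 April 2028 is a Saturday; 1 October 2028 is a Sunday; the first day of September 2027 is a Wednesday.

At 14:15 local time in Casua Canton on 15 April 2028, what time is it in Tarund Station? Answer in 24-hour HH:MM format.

18:15

1 April 2028 is a Saturday, so the first Monday is April 3 and the third is April 17.
1 October 2028 is a Sunday, so Fridays fall on 6, 13, 20, 27; the last is October 27.
15 April 2028 is outside the daylight-saving period (17 April – 27 October), so Casua Canton is on standard time, UTC+11:00.
14:15 Casua Canton − 11h = 03:15 UTC.
1 September 2027 is a Wednesday, so the first Monday is September 6 and the fourth is September 27.
1 April 2028 is a Saturday, so Sundays fall on 2, 9, 16, 23, 30; the last is April 30.
At the standard offset (UTC−10:00), 03:15 UTC − 10h = 17:15 Tarund Station standard time (rolling into the previous day, 14 April 2028).
The standard-time date in Tarund Station, 14 April 2028, falls between 27 September 2027 and 30 April 2028, so daylight saving is in effect and Tarund Station is at UTC−09:00.
03:15 UTC − 9h = 18:15 Tarund Station (rolling into the previous day, 14 April 2028).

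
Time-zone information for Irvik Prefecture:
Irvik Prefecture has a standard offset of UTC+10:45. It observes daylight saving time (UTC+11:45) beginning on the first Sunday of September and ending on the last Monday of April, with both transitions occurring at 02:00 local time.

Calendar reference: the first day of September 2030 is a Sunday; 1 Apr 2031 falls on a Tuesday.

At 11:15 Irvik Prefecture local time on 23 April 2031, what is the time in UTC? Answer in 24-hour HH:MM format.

1 September 2030 is a Sunday, so the first Sunday is September 1.
1 April 2031 is a Tuesday, so Mondays fall on 7, 14, 21, 28; the last is April 28.
23 April 2031 lies within the daylight-saving period (1 September 2030 – 28 April 2031), so Irvik Prefecture is on daylight time, UTC+11:45.
11:15 local − 11h45m = 23:30 UTC (rolling into the previous day, 22 April 2031).

23:30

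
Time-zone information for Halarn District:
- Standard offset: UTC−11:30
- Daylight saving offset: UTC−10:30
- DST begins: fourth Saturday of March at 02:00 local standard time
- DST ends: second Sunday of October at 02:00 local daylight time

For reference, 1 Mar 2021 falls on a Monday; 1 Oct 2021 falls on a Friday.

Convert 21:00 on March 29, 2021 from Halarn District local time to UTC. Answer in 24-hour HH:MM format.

07:30

1 March 2021 is a Monday, so the first Saturday is March 6 and the fourth is March 27.
1 October 2021 is a Friday, so the first Sunday is October 3 and the second is October 10.
March 29, 2021 lies within the daylight-saving period (27 March – 10 October), so Halarn District is on daylight time, UTC−10:30.
21:00 local + 10h30m = 07:30 UTC (rolling into the next day, 30 March 2021).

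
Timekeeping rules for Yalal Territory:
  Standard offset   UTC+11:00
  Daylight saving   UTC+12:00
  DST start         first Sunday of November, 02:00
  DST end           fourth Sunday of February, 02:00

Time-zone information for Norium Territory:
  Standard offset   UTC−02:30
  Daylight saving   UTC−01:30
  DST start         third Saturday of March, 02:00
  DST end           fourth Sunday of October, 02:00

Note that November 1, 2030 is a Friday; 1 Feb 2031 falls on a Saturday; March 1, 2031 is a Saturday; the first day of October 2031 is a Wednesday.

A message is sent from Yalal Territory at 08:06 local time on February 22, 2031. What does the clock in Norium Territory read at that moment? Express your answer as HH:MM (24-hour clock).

17:36

1 November 2030 is a Friday, so the first Sunday is November 3.
1 February 2031 is a Saturday, so the first Sunday is February 2 and the fourth is February 23.
February 22, 2031 falls between 3 November 2030 and 23 February 2031, so daylight saving is in effect and Yalal Territory is at UTC+12:00.
08:06 Yalal Territory − 12h = 20:06 UTC (rolling into the previous day, 21 February 2031).
1 March 2031 is a Saturday, so the first Saturday is March 1 and the third is March 15.
1 October 2031 is a Wednesday, so the first Sunday is October 5 and the fourth is October 26.
At the standard offset (UTC−02:30), 20:06 UTC − 2h30m = 17:36 Norium Territory standard time.
The standard-time date in Norium Territory, February 21, 2031, is outside the daylight-saving period (15 March – 26 October), so Norium Territory is on standard time, UTC−02:30.
20:06 UTC − 2h30m = 17:36 Norium Territory.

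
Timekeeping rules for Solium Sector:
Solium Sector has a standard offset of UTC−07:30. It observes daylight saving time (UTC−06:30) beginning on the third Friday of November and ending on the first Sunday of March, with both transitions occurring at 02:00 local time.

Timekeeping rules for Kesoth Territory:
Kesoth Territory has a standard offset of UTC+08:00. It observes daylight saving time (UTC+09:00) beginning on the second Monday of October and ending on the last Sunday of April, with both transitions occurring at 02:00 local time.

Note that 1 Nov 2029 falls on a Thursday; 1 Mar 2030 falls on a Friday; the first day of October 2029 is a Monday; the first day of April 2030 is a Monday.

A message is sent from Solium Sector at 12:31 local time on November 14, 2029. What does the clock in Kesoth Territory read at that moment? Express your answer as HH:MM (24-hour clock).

05:01

1 November 2029 is a Thursday, so the first Friday is November 2 and the third is November 16.
1 March 2030 is a Friday, so the first Sunday is March 3.
November 14, 2029 does not fall between 16 November 2029 and 3 March 2030, so daylight saving is not in effect and Solium Sector is at UTC−07:30.
12:31 Solium Sector + 7h30m = 20:01 UTC.
1 October 2029 is a Monday, so the first Monday is October 1 and the second is October 8.
1 April 2030 is a Monday, so Sundays fall on 7, 14, 21, 28; the last is April 28.
At the standard offset (UTC+08:00), 20:01 UTC + 8h = 04:01 Kesoth Territory standard time (rolling into the next day, 15 November 2029).
Daylight saving runs 8 October 2029 – 28 April 2030; the standard-time date in Kesoth Territory, November 15, 2029, is inside that window, so Kesoth Territory is at UTC+09:00.
20:01 UTC + 9h = 05:01 Kesoth Territory (rolling into the next day, 15 November 2029).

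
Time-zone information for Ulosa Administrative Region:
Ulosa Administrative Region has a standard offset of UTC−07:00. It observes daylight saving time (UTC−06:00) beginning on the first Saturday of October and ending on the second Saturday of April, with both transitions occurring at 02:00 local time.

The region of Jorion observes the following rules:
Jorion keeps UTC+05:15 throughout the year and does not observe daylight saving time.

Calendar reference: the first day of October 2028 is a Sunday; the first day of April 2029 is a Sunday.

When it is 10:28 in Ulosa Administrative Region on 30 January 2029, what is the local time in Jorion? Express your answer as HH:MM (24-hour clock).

21:43

1 October 2028 is a Sunday, so the first Saturday is October 7.
1 April 2029 is a Sunday, so the first Saturday is April 7 and the second is April 14.
30 January 2029 lies within the daylight-saving period (7 October 2028 – 14 April 2029), so Ulosa Administrative Region is on daylight time, UTC−06:00.
10:28 Ulosa Administrative Region + 6h = 16:28 UTC.
Jorion stays on UTC+05:15 all year.
16:28 UTC + 5h15m = 21:43 Jorion.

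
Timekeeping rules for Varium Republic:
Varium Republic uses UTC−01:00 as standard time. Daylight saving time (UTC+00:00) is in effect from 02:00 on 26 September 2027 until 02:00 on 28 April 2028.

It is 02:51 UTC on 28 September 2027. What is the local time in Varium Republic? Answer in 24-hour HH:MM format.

02:51

At the standard offset (UTC−01:00), 02:51 UTC − 1h = 01:51 Varium Republic standard time.
The standard-time date in Varium Republic, 28 September 2027, lies within the daylight-saving period (26 September 2027 – 28 April 2028), so Varium Republic is on daylight time, UTC+00:00.
02:51 UTC + 0h = 02:51 local.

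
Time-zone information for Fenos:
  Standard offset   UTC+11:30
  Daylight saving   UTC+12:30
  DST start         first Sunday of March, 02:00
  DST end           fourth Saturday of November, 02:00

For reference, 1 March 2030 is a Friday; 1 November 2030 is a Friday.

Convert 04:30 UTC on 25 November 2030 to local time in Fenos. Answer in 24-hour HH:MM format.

1 March 2030 is a Friday, so the first Sunday is March 3.
1 November 2030 is a Friday, so the first Saturday is November 2 and the fourth is November 23.
At the standard offset (UTC+11:30), 04:30 UTC + 11h30m = 16:00 Fenos standard time.
Daylight saving runs 3 March – 23 November; the standard-time date in Fenos, 25 November 2030, is outside that window, so Fenos is on standard time at UTC+11:30.
04:30 UTC + 11h30m = 16:00 local.

16:00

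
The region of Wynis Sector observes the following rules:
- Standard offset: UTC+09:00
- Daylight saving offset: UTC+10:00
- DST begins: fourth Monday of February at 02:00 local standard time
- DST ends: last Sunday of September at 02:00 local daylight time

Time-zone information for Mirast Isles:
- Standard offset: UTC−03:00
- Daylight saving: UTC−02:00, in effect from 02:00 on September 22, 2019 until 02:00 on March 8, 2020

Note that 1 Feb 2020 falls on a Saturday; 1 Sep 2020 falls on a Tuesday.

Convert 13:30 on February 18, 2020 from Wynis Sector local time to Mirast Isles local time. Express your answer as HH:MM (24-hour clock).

02:30

1 February 2020 is a Saturday, so the first Monday is February 3 and the fourth is February 24.
1 September 2020 is a Tuesday, so Sundays fall on 6, 13, 20, 27; the last is September 27.
February 18, 2020 is outside the daylight-saving period (24 February – 27 September), so Wynis Sector is on standard time, UTC+09:00.
13:30 Wynis Sector − 9h = 04:30 UTC.
At the standard offset (UTC−03:00), 04:30 UTC − 3h = 01:30 Mirast Isles standard time.
Daylight saving runs 22 September 2019 – 8 March 2020; the standard-time date in Mirast Isles, February 18, 2020, is inside that window, so Mirast Isles is at UTC−02:00.
04:30 UTC − 2h = 02:30 Mirast Isles.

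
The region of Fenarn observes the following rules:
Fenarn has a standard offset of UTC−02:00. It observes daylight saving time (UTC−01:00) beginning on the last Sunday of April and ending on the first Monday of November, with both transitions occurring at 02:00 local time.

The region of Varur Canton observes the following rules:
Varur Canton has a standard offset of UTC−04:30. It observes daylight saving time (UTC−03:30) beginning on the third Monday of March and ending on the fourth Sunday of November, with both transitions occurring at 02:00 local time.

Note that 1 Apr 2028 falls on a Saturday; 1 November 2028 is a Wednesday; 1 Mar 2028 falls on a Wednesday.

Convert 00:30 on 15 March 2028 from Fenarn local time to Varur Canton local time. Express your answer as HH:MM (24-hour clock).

22:00

1 April 2028 is a Saturday, so Sundays fall on 2, 9, 16, 23, 30; the last is April 30.
1 November 2028 is a Wednesday, so the first Monday is November 6.
Daylight saving runs 30 April – 6 November; 15 March 2028 is outside that window, so Fenarn is on standard time at UTC−02:00.
00:30 Fenarn + 2h = 02:30 UTC.
1 March 2028 is a Wednesday, so the first Monday is March 6 and the third is March 20.
1 November 2028 is a Wednesday, so the first Sunday is November 5 and the fourth is November 26.
At the standard offset (UTC−04:30), 02:30 UTC − 4h30m = 22:00 Varur Canton standard time (rolling into the previous day, 14 March 2028).
The standard-time date in Varur Canton, 14 March 2028, is outside the daylight-saving period (20 March – 26 November), so Varur Canton is on standard time, UTC−04:30.
02:30 UTC − 4h30m = 22:00 Varur Canton (rolling into the previous day, 14 March 2028).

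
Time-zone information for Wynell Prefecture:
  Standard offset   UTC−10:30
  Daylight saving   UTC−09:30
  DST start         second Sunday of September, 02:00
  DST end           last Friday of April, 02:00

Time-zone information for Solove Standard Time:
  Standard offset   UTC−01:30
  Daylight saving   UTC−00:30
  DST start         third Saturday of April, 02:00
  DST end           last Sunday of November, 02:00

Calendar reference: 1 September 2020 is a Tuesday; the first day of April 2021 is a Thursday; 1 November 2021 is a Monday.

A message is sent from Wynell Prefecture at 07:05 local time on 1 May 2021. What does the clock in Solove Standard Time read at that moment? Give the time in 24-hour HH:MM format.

17:05

1 September 2020 is a Tuesday, so the first Sunday is September 6 and the second is September 13.
1 April 2021 is a Thursday, so Fridays fall on 2, 9, 16, 23, 30; the last is April 30.
1 May 2021 does not fall between 13 September 2020 and 30 April 2021, so daylight saving is not in effect and Wynell Prefecture is at UTC−10:30.
07:05 Wynell Prefecture + 10h30m = 17:35 UTC.
1 April 2021 is a Thursday, so the first Saturday is April 3 and the third is April 17.
1 November 2021 is a Monday, so Sundays fall on 7, 14, 21, 28; the last is November 28.
At the standard offset (UTC−01:30), 17:35 UTC − 1h30m = 16:05 Solove Standard Time standard time.
The standard-time date in Solove Standard Time, 1 May 2021, lies within the daylight-saving period (17 April – 28 November), so Solove Standard Time is on daylight time, UTC−00:30.
17:35 UTC − 0h30m = 17:05 Solove Standard Time.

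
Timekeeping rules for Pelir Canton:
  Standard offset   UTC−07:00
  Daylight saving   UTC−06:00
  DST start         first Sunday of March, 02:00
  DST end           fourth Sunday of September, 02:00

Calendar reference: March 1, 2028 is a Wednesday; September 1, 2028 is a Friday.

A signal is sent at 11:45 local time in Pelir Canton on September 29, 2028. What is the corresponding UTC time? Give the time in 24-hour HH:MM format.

18:45

1 March 2028 is a Wednesday, so the first Sunday is March 5.
1 September 2028 is a Friday, so the first Sunday is September 3 and the fourth is September 24.
Daylight saving runs 5 March – 24 September; September 29, 2028 is outside that window, so Pelir Canton is on standard time at UTC−07:00.
11:45 local + 7h = 18:45 UTC.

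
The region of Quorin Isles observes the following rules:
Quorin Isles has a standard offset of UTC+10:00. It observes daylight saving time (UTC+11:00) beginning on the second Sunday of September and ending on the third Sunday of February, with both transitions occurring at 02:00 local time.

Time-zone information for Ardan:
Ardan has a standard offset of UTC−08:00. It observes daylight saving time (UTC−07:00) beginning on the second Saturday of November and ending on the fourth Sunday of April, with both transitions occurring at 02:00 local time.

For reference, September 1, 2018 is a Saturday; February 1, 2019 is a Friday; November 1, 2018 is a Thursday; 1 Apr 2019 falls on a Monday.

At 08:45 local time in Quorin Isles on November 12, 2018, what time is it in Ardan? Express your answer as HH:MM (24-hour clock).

14:45

1 September 2018 is a Saturday, so the first Sunday is September 2 and the second is September 9.
1 February 2019 is a Friday, so the first Sunday is February 3 and the third is February 17.
November 12, 2018 lies within the daylight-saving period (9 September 2018 – 17 February 2019), so Quorin Isles is on daylight time, UTC+11:00.
08:45 Quorin Isles − 11h = 21:45 UTC (rolling into the previous day, 11 November 2018).
1 November 2018 is a Thursday, so the first Saturday is November 3 and the second is November 10.
1 April 2019 is a Monday, so the first Sunday is April 7 and the fourth is April 28.
At the standard offset (UTC−08:00), 21:45 UTC − 8h = 13:45 Ardan standard time.
The standard-time date in Ardan, November 11, 2018, falls between 10 November 2018 and 28 April 2019, so daylight saving is in effect and Ardan is at UTC−07:00.
21:45 UTC − 7h = 14:45 Ardan.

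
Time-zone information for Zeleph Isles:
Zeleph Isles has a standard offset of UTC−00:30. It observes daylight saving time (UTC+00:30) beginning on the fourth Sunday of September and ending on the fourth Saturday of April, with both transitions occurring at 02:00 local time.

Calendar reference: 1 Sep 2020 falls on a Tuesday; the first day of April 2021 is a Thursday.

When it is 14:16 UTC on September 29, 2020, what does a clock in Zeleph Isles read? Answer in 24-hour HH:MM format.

1 September 2020 is a Tuesday, so the first Sunday is September 6 and the fourth is September 27.
1 April 2021 is a Thursday, so the first Saturday is April 3 and the fourth is April 24.
At the standard offset (UTC−00:30), 14:16 UTC − 0h30m = 13:46 Zeleph Isles standard time.
The standard-time date in Zeleph Isles, September 29, 2020, lies within the daylight-saving period (27 September 2020 – 24 April 2021), so Zeleph Isles is on daylight time, UTC+00:30.
14:16 UTC + 0h30m = 14:46 local.

14:46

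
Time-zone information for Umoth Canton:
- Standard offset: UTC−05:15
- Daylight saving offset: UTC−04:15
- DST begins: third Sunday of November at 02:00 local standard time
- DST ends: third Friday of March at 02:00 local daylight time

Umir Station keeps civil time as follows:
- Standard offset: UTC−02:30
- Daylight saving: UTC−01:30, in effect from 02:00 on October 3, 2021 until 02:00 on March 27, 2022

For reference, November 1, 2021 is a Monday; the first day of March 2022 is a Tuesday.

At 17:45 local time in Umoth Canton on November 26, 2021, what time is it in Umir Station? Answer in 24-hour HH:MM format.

1 November 2021 is a Monday, so the first Sunday is November 7 and the third is November 21.
1 March 2022 is a Tuesday, so the first Friday is March 4 and the third is March 18.
Daylight saving runs 21 November 2021 – 18 March 2022; November 26, 2021 is inside that window, so Umoth Canton is at UTC−04:15.
17:45 Umoth Canton + 4h15m = 22:00 UTC.
At the standard offset (UTC−02:30), 22:00 UTC − 2h30m = 19:30 Umir Station standard time.
The standard-time date in Umir Station, November 26, 2021, falls between 3 October 2021 and 27 March 2022, so daylight saving is in effect and Umir Station is at UTC−01:30.
22:00 UTC − 1h30m = 20:30 Umir Station.

20:30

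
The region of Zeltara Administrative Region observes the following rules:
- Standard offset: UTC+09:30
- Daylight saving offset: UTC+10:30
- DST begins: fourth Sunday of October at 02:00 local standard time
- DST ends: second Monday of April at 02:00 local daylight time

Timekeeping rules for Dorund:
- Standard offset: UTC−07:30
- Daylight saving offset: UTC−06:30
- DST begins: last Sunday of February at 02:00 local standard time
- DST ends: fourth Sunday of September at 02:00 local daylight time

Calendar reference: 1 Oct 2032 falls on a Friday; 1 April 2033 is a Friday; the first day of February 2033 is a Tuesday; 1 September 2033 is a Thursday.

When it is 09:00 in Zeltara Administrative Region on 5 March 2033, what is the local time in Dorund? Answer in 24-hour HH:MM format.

1 October 2032 is a Friday, so the first Sunday is October 3 and the fourth is October 24.
1 April 2033 is a Friday, so the first Monday is April 4 and the second is April 11.
5 March 2033 falls between 24 October 2032 and 11 April 2033, so daylight saving is in effect and Zeltara Administrative Region is at UTC+10:30.
09:00 Zeltara Administrative Region − 10h30m = 22:30 UTC (rolling into the previous day, 4 March 2033).
1 February 2033 is a Tuesday, so Sundays fall on 6, 13, 20, 27; the last is February 27.
1 September 2033 is a Thursday, so the first Sunday is September 4 and the fourth is September 25.
At the standard offset (UTC−07:30), 22:30 UTC − 7h30m = 15:00 Dorund standard time.
The standard-time date in Dorund, 4 March 2033, falls between 27 February and 25 September, so daylight saving is in effect and Dorund is at UTC−06:30.
22:30 UTC − 6h30m = 16:00 Dorund.

16:00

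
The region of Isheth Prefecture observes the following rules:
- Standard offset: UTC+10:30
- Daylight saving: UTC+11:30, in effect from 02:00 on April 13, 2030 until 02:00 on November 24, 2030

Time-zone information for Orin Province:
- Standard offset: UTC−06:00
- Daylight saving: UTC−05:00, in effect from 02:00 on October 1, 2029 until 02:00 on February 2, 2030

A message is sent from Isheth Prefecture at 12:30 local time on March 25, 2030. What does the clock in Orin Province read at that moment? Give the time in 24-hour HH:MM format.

20:00

March 25, 2030 does not fall between 13 April and 24 November, so daylight saving is not in effect and Isheth Prefecture is at UTC+10:30.
12:30 Isheth Prefecture − 10h30m = 02:00 UTC.
At the standard offset (UTC−06:00), 02:00 UTC − 6h = 20:00 Orin Province standard time (rolling into the previous day, 24 March 2030).
Daylight saving runs 1 October 2029 – 2 February 2030; the standard-time date in Orin Province, March 24, 2030, is outside that window, so Orin Province is on standard time at UTC−06:00.
02:00 UTC − 6h = 20:00 Orin Province (rolling into the previous day, 24 March 2030).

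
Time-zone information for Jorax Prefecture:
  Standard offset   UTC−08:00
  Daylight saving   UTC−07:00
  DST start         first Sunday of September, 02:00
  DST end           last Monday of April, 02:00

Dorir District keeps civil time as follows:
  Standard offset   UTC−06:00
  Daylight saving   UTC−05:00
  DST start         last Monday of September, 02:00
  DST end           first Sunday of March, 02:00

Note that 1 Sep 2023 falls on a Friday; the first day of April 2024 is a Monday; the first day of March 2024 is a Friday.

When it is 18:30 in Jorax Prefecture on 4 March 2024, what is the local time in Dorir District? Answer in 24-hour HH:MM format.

1 September 2023 is a Friday, so the first Sunday is September 3.
1 April 2024 is a Monday, so Mondays fall on 1, 8, 15, 22, 29; the last is April 29.
4 March 2024 falls between 3 September 2023 and 29 April 2024, so daylight saving is in effect and Jorax Prefecture is at UTC−07:00.
18:30 Jorax Prefecture + 7h = 01:30 UTC (rolling into the next day, 5 March 2024).
1 September 2023 is a Friday, so Mondays fall on 4, 11, 18, 25; the last is September 25.
1 March 2024 is a Friday, so the first Sunday is March 3.
At the standard offset (UTC−06:00), 01:30 UTC − 6h = 19:30 Dorir District standard time (rolling into the previous day, 4 March 2024).
Daylight saving runs 25 September 2023 – 3 March 2024; the standard-time date in Dorir District, 4 March 2024, is outside that window, so Dorir District is on standard time at UTC−06:00.
01:30 UTC − 6h = 19:30 Dorir District (rolling into the previous day, 4 March 2024).

19:30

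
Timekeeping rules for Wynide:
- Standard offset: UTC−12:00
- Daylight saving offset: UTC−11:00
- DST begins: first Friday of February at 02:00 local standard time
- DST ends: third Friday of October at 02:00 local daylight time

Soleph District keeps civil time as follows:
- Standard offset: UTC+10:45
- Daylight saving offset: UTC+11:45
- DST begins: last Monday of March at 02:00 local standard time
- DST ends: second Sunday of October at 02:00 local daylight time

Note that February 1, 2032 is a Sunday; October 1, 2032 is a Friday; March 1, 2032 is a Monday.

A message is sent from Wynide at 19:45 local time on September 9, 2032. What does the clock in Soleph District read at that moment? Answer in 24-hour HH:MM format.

1 February 2032 is a Sunday, so the first Friday is February 6.
1 October 2032 is a Friday, so the first Friday is October 1 and the third is October 15.
Daylight saving runs 6 February – 15 October; September 9, 2032 is inside that window, so Wynide is at UTC−11:00.
19:45 Wynide + 11h = 06:45 UTC (rolling into the next day, 10 September 2032).
1 March 2032 is a Monday, so Mondays fall on 1, 8, 15, 22, 29; the last is March 29.
1 October 2032 is a Friday, so the first Sunday is October 3 and the second is October 10.
At the standard offset (UTC+10:45), 06:45 UTC + 10h45m = 17:30 Soleph District standard time.
Daylight saving runs 29 March – 10 October; the standard-time date in Soleph District, September 10, 2032, is inside that window, so Soleph District is at UTC+11:45.
06:45 UTC + 11h45m = 18:30 Soleph District.

18:30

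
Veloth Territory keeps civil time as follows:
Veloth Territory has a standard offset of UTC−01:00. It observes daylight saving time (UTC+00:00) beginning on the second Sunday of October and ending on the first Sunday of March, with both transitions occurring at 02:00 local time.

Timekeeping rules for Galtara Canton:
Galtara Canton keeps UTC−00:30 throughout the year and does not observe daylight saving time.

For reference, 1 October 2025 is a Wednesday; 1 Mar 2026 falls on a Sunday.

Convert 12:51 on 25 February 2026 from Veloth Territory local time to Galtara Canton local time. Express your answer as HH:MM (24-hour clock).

1 October 2025 is a Wednesday, so the first Sunday is October 5 and the second is October 12.
1 March 2026 is a Sunday, so the first Sunday is March 1.
Daylight saving runs 12 October 2025 – 1 March 2026; 25 February 2026 is inside that window, so Veloth Territory is at UTC+00:00.
12:51 Veloth Territory − 0h = 12:51 UTC.
Galtara Canton stays on UTC−00:30 all year.
12:51 UTC − 0h30m = 12:21 Galtara Canton.

12:21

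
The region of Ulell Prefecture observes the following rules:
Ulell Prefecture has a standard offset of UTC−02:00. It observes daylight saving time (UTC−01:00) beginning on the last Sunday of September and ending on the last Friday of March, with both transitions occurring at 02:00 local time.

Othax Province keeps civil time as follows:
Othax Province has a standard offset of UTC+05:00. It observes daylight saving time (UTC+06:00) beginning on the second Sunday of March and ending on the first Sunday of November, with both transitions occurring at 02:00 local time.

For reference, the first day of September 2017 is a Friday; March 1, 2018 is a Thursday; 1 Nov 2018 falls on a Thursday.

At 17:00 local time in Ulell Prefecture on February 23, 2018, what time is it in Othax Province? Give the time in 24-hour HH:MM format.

1 September 2017 is a Friday, so Sundays fall on 3, 10, 17, 24; the last is September 24.
1 March 2018 is a Thursday, so Fridays fall on 2, 9, 16, 23, 30; the last is March 30.
February 23, 2018 falls between 24 September 2017 and 30 March 2018, so daylight saving is in effect and Ulell Prefecture is at UTC−01:00.
17:00 Ulell Prefecture + 1h = 18:00 UTC.
1 March 2018 is a Thursday, so the first Sunday is March 4 and the second is March 11.
1 November 2018 is a Thursday, so the first Sunday is November 4.
At the standard offset (UTC+05:00), 18:00 UTC + 5h = 23:00 Othax Province standard time.
The standard-time date in Othax Province, February 23, 2018, does not fall between 11 March and 4 November, so daylight saving is not in effect and Othax Province is at UTC+05:00.
18:00 UTC + 5h = 23:00 Othax Province.

23:00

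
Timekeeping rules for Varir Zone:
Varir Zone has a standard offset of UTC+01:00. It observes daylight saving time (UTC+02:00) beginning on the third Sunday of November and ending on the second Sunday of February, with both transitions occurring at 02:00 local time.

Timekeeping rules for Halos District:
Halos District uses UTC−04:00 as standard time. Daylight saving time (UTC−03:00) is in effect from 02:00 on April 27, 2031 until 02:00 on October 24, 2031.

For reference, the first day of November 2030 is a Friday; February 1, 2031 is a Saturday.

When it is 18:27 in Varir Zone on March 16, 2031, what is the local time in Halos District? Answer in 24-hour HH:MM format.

13:27

1 November 2030 is a Friday, so the first Sunday is November 3 and the third is November 17.
1 February 2031 is a Saturday, so the first Sunday is February 2 and the second is February 9.
March 16, 2031 does not fall between 17 November 2030 and 9 February 2031, so daylight saving is not in effect and Varir Zone is at UTC+01:00.
18:27 Varir Zone − 1h = 17:27 UTC.
At the standard offset (UTC−04:00), 17:27 UTC − 4h = 13:27 Halos District standard time.
Daylight saving runs 27 April – 24 October; the standard-time date in Halos District, March 16, 2031, is outside that window, so Halos District is on standard time at UTC−04:00.
17:27 UTC − 4h = 13:27 Halos District.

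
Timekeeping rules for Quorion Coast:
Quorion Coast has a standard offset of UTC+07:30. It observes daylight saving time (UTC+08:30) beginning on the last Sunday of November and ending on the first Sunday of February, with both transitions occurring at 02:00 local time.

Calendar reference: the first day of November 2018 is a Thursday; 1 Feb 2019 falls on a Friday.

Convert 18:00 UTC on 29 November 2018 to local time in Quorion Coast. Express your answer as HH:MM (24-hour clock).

02:30

1 November 2018 is a Thursday, so Sundays fall on 4, 11, 18, 25; the last is November 25.
1 February 2019 is a Friday, so the first Sunday is February 3.
At the standard offset (UTC+07:30), 18:00 UTC + 7h30m = 01:30 Quorion Coast standard time (rolling into the next day, 30 November 2018).
The standard-time date in Quorion Coast, 30 November 2018, lies within the daylight-saving period (25 November 2018 – 3 February 2019), so Quorion Coast is on daylight time, UTC+08:30.
18:00 UTC + 8h30m = 02:30 local (rolling into the next day, 30 November 2018).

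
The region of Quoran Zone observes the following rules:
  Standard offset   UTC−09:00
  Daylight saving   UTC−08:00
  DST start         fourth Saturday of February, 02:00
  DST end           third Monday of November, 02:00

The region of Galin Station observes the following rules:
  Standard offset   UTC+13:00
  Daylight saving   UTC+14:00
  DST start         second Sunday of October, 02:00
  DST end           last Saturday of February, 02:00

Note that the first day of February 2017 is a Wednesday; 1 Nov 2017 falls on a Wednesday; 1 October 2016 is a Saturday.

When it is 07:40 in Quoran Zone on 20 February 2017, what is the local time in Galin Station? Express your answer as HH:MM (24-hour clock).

06:40

1 February 2017 is a Wednesday, so the first Saturday is February 4 and the fourth is February 25.
1 November 2017 is a Wednesday, so the first Monday is November 6 and the third is November 20.
20 February 2017 does not fall between 25 February and 20 November, so daylight saving is not in effect and Quoran Zone is at UTC−09:00.
07:40 Quoran Zone + 9h = 16:40 UTC.
1 October 2016 is a Saturday, so the first Sunday is October 2 and the second is October 9.
1 February 2017 is a Wednesday, so Saturdays fall on 4, 11, 18, 25; the last is February 25.
At the standard offset (UTC+13:00), 16:40 UTC + 13h = 05:40 Galin Station standard time (rolling into the next day, 21 February 2017).
The standard-time date in Galin Station, 21 February 2017, falls between 9 October 2016 and 25 February 2017, so daylight saving is in effect and Galin Station is at UTC+14:00.
16:40 UTC + 14h = 06:40 Galin Station (rolling into the next day, 21 February 2017).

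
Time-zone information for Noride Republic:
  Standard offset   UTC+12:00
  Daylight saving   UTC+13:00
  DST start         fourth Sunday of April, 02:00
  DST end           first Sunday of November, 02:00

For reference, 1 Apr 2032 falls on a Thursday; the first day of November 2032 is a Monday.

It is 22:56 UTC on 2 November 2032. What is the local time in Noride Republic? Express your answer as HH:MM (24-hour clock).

11:56

1 April 2032 is a Thursday, so the first Sunday is April 4 and the fourth is April 25.
1 November 2032 is a Monday, so the first Sunday is November 7.
At the standard offset (UTC+12:00), 22:56 UTC + 12h = 10:56 Noride Republic standard time (rolling into the next day, 3 November 2032).
The standard-time date in Noride Republic, 3 November 2032, lies within the daylight-saving period (25 April – 7 November), so Noride Republic is on daylight time, UTC+13:00.
22:56 UTC + 13h = 11:56 local (rolling into the next day, 3 November 2032).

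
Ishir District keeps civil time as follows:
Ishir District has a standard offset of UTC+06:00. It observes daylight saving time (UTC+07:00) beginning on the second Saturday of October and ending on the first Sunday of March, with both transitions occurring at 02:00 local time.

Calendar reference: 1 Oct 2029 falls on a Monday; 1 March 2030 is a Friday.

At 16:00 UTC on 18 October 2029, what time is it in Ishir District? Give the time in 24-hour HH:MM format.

23:00

1 October 2029 is a Monday, so the first Saturday is October 6 and the second is October 13.
1 March 2030 is a Friday, so the first Sunday is March 3.
At the standard offset (UTC+06:00), 16:00 UTC + 6h = 22:00 Ishir District standard time.
Daylight saving runs 13 October 2029 – 3 March 2030; the standard-time date in Ishir District, 18 October 2029, is inside that window, so Ishir District is at UTC+07:00.
16:00 UTC + 7h = 23:00 local.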